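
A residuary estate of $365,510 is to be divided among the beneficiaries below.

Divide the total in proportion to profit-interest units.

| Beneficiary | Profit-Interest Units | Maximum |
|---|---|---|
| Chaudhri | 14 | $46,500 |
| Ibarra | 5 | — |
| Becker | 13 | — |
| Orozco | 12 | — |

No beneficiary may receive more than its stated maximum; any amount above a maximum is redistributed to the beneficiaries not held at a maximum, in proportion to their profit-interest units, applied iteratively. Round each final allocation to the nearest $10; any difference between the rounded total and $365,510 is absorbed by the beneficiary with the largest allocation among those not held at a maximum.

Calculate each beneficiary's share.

Total profit-interest units = 44.
Pro-rata shares before constraints: Chaudhri 116,298.64; Ibarra 41,535.23; Becker 107,991.59; Orozco 99,684.55.
Capped: Chaudhri ($46,500); balance $319,010 reallocated over remaining profit-interest units 30.
Shares after redistribution: Ibarra 53,168.33 → $53,170; Becker 138,237.67 → $138,240; Orozco 127,604.00 → $127,600.

Chaudhri: $46,500 | Ibarra: $53,170 | Becker: $138,240 | Orozco: $127,600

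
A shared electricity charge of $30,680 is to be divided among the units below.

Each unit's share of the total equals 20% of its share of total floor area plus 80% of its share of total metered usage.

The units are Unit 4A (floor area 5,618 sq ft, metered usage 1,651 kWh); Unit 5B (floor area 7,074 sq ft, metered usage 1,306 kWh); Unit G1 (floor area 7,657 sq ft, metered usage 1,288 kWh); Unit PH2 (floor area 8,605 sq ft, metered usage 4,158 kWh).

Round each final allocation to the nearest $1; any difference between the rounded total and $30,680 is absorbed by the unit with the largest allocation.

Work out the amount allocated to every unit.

Unit 4A: $6,013 · Unit 5B: $5,314 · Unit G1: $5,385 · Unit PH2: $13,968

Floor area total 28,954; metered usage total 8,403.
Combined weights (20% floor area + 80% metered usage): Unit 4A 0.1960; Unit 5B 0.1732; Unit G1 0.1755; Unit PH2 0.4553.
Unrounded shares: Unit 4A 6,012.92; Unit 5B 5,313.78; Unit G1 5,384.76; Unit PH2 13,968.53.
Rounded to nearest $1: Unit 4A $6,013; Unit 5B $5,314; Unit G1 $5,385; Unit PH2 $13,969. Sum = $30,681.
Difference $30,680 − $30,681 = −$1 applied to largest allocation (Unit PH2): Unit PH2 becomes $13,968.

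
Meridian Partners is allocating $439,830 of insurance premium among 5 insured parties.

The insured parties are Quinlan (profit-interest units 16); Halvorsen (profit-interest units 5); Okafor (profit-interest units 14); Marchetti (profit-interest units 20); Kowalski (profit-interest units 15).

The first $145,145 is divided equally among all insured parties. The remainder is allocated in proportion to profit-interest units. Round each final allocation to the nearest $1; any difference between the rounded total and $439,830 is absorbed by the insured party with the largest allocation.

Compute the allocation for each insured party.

Equal tier: $145,145 ÷ 5 = $29,029 apiece.
Remainder $294,685 by profit-interest units (total 70): Quinlan 67,356.57 → $67,357; Halvorsen 21,048.93 → $21,049; Okafor 58,937.00 → $58,937; Marchetti 84,195.71 → $84,196; Kowalski 63,146.79 → $63,147.
Rounding difference −$1 on remainder applied to Marchetti.
Totals: Quinlan $29,029 + $67,357 = $96,386; Halvorsen $29,029 + $21,049 = $50,078; Okafor $29,029 + $58,937 = $87,966; Marchetti $29,029 + $84,195 = $113,224; Kowalski $29,029 + $63,147 = $92,176.

Quinlan: $96,386 · Halvorsen: $50,078 · Okafor: $87,966 · Marchetti: $113,224 · Kowalski: $92,176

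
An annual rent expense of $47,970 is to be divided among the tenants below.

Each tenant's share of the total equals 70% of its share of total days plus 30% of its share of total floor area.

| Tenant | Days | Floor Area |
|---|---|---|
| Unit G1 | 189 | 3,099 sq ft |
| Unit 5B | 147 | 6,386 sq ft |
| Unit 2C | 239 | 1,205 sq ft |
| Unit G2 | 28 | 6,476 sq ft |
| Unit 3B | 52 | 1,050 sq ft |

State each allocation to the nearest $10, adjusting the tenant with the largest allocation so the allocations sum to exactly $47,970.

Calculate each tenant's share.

Totals — days 655, floor area 18,216.
Composite weights (70% days + 30% floor area): Unit G1 0.2530; Unit 5B 0.2623; Unit 2C 0.2753; Unit G2 0.1366; Unit 3B 0.0729.
Unrounded shares: Unit G1 12,137.48; Unit 5B 12,581.12; Unit 2C 13,204.46; Unit G2 6,551.61; Unit 3B 3,495.33.
At nearest $10: Unit G1 $12,140; Unit 5B $12,580; Unit 2C $13,200; Unit G2 $6,550; Unit 3B $3,500. Sum = $47,970.
No rounding difference to absorb.

Unit G1: $12,140 · Unit 5B: $12,580 · Unit 2C: $13,200 · Unit G2: $6,550 · Unit 3B: $3,500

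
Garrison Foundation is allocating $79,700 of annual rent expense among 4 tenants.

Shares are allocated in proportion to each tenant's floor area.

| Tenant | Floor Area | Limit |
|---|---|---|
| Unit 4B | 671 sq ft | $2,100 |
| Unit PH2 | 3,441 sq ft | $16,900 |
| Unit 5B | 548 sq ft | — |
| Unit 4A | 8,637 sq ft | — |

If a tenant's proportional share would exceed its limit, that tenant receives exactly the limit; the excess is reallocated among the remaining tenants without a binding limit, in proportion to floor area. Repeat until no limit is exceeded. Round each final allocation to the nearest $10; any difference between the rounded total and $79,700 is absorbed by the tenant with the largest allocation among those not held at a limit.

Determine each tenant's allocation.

Sum of floor area: 13,297.
Proportional shares (ignoring caps): Unit 4B 4,021.86; Unit PH2 20,624.78; Unit 5B 3,284.62; Unit 4A 51,768.74.
Cap binds for Unit 4B ($2,100), Unit PH2 ($16,900); residual $60,700 reallocated over remaining floor area 9,185.
Remaining shares: Unit 5B 3,621.51 → $3,620; Unit 4A 57,078.49 → $57,080.

Unit 4B: $2,100; Unit PH2: $16,900; Unit 5B: $3,620; Unit 4A: $57,080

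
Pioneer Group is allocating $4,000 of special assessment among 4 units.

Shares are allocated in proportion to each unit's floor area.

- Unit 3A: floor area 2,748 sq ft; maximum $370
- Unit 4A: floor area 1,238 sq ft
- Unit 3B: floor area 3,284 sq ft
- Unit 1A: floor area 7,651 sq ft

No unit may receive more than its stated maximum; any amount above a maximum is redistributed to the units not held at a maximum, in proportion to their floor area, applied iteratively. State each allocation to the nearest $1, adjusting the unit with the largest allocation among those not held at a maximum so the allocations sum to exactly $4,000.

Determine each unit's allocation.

Total floor area = 14,921.
Pro-rata shares before constraints: Unit 3A 736.68; Unit 4A 331.88; Unit 3B 880.37; Unit 1A 2,051.07.
Held at cap: Unit 3A ($370); balance $3,630 reallocated over remaining floor area 12,173.
Redistributed shares: Unit 4A 369.17 → $369; Unit 3B 979.29 → $979; Unit 1A 2,281.54 → $2,282.

Unit 3A: $370 | Unit 4A: $369 | Unit 3B: $979 | Unit 1A: $2,282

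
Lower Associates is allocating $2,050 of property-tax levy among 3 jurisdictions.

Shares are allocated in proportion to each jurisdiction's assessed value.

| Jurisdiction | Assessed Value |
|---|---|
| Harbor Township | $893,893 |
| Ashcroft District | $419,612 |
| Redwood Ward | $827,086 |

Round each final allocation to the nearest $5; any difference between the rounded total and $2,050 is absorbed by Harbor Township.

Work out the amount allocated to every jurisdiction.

Sum of assessed value: 2,140,591.
Pro-rata amounts: Harbor Township 893,893/2,140,591 × $2,050 = 856.06; Ashcroft District 419,612/2,140,591 × $2,050 = 401.85; Redwood Ward 827,086/2,140,591 × $2,050 = 792.08.
After rounding ($5): Harbor Township $855; Ashcroft District $400; Redwood Ward $790. Sum = $2,045.
Difference $2,050 − $2,045 = +$5 applied to Harbor Township: Harbor Township becomes $860.

Harbor Township: $860 · Ashcroft District: $400 · Redwood Ward: $790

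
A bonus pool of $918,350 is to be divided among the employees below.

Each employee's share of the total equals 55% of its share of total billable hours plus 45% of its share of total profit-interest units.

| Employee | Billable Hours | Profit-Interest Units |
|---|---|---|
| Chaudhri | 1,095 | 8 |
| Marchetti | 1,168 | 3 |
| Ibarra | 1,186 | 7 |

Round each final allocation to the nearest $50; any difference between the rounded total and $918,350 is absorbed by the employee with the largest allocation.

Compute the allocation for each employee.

Billable hours total 3,449; profit-interest units total 18.
Combined weights (55% billable hours + 45% profit-interest units): Chaudhri 0.3746; Marchetti 0.2613; Ibarra 0.3641.
Raw shares: Chaudhri 344,028.45; Marchetti 239,925.26; Ibarra 334,396.29.
Rounded to nearest $50: Chaudhri $344,050; Marchetti $239,950; Ibarra $334,400. Sum = $918,400.
Difference $918,350 − $918,400 = −$50 applied to largest allocation (Chaudhri): Chaudhri becomes $344,000.

Chaudhri: $344,000 · Marchetti: $239,950 · Ibarra: $334,400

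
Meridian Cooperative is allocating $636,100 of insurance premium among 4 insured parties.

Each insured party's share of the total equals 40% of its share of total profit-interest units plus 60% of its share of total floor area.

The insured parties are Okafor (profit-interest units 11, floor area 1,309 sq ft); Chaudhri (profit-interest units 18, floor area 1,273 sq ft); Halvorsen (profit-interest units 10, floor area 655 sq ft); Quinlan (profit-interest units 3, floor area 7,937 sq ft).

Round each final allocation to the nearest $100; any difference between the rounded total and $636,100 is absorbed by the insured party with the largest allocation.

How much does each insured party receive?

Totals — profit-interest units 42, floor area 11,174.
Combined weights (40% profit-interest units + 60% floor area): Okafor 0.1751; Chaudhri 0.2398; Halvorsen 0.1304; Quinlan 0.4548.
Raw shares: Okafor 111,349.35; Chaudhri 152,526.40; Halvorsen 82,953.18; Quinlan 289,271.07.
Rounded to nearest $100: Okafor $111,300; Chaudhri $152,500; Halvorsen $83,000; Quinlan $289,300. Sum = $636,100.
No rounding difference to absorb.

Okafor: $111,300 | Chaudhri: $152,500 | Halvorsen: $83,000 | Quinlan: $289,300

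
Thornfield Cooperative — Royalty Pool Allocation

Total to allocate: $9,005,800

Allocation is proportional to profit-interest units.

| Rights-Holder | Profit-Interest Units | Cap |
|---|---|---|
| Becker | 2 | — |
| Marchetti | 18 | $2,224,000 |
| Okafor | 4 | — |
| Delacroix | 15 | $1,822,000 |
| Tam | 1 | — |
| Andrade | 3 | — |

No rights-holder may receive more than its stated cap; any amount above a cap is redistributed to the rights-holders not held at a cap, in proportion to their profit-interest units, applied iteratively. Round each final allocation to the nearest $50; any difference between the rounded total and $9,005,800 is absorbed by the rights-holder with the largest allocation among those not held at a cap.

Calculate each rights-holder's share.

Sum of profit-interest units: 43.
Proportional shares (ignoring caps): Becker 418,874.42; Marchetti 3,769,869.77; Okafor 837,748.84; Delacroix 3,141,558.14; Tam 209,437.21; Andrade 628,311.63.
Capped: Marchetti ($2,224,000), Delacroix ($1,822,000); balance $4,959,800 reallocated over remaining profit-interest units 10.
Shares after redistribution: Becker 991,960.00 → $991,950; Okafor 1,983,920.00 → $1,983,900; Tam 495,980.00 → $496,000; Andrade 1,487,940.00 → $1,487,950.

Becker: $991,950 | Marchetti: $2,224,000 | Okafor: $1,983,900 | Delacroix: $1,822,000 | Tam: $496,000 | Andrade: $1,487,950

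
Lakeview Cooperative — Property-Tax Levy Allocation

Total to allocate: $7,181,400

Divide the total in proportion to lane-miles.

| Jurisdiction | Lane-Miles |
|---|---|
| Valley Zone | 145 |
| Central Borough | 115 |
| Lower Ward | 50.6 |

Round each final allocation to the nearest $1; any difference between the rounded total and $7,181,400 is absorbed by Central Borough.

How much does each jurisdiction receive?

Valley Zone: $3,352,553 · Central Borough: $2,658,922 · Lower Ward: $1,169,925

Sum of lane-miles: 310.6.
Proportional shares: Valley Zone 145/310.6 × $7,181,400 = 3,352,553.12; Central Borough 115/310.6 × $7,181,400 = 2,658,921.44; Lower Ward 50.6/310.6 × $7,181,400 = 1,169,925.43.
At nearest $1: Valley Zone $3,352,553; Central Borough $2,658,921; Lower Ward $1,169,925. Sum = $7,181,399.
Difference $7,181,400 − $7,181,399 = +$1 applied to Central Borough: Central Borough becomes $2,658,922.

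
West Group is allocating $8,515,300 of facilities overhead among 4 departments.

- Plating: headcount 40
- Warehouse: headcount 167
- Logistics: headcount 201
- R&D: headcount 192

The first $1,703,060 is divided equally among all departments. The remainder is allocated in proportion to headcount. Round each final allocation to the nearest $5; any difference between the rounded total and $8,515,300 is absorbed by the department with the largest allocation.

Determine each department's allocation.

Equal tier: $1,703,060 ÷ 4 = $425,765 apiece.
Remainder $6,812,240 by headcount (total 600): Plating 454,149.33 → $454,150; Warehouse 1,896,073.47 → $1,896,075; Logistics 2,282,100.40 → $2,282,100; R&D 2,179,916.80 → $2,179,915.
Totals: Plating $425,765 + $454,150 = $879,915; Warehouse $425,765 + $1,896,075 = $2,321,840; Logistics $425,765 + $2,282,100 = $2,707,865; R&D $425,765 + $2,179,915 = $2,605,680.

Plating: $879,915; Warehouse: $2,321,840; Logistics: $2,707,865; R&D: $2,605,680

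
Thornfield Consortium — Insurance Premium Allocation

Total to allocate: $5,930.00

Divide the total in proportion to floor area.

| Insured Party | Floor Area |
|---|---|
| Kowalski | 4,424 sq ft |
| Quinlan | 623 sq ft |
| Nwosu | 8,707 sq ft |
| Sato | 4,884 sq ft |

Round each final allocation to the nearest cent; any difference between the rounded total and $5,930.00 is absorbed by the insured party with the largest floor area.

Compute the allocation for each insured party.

Combined floor area = 4,424 + 623 + 8,707 + 4,884 = 18,638.
Proportional shares: Kowalski 1,407.5716; Quinlan 198.2182; Nwosu 2,770.2817; Sato 1,553.9285.
After rounding (cent): Kowalski $1,407.57; Quinlan $198.22; Nwosu $2,770.28; Sato $1,553.93. Sum = $5,930.00.
Sum already equals the total — no adjustment.

Kowalski: $1,407.57; Quinlan: $198.22; Nwosu: $2,770.28; Sato: $1,553.93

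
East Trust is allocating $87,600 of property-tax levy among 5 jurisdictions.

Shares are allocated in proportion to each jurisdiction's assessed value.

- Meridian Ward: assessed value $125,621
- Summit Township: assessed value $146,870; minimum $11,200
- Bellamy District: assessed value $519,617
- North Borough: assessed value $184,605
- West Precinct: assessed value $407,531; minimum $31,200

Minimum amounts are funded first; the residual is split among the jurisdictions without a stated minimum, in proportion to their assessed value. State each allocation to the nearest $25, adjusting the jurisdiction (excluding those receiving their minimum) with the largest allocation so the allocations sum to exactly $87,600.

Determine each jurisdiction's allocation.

Meridian Ward: $6,850; Summit Township: $11,200; Bellamy District: $28,300; North Borough: $10,050; West Precinct: $31,200

Fund the minimums — Summit Township $11,200; West Precinct $31,200. Balance $45,200.
Balance split over remaining assessed value 829,843: Meridian Ward 6,842.34 → $6,850; Bellamy District 28,302.57 → $28,300; North Borough 10,055.09 → $10,050.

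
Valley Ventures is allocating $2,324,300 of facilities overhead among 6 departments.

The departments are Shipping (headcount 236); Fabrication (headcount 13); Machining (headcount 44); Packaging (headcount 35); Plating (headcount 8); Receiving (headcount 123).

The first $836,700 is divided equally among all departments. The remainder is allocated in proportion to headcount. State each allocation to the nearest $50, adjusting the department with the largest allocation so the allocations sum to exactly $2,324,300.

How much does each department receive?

First tranche $836,700 split equally: $139,450 each.
Remainder $1,487,600 by headcount (total 459): Shipping 764,866.23 → $764,850; Fabrication 42,132.46 → $42,150; Machining 142,602.18 → $142,600; Packaging 113,433.55 → $113,450; Plating 25,927.67 → $25,950; Receiving 398,637.91 → $398,650.
Rounding difference −$50 on remainder applied to Shipping.
Totals: Shipping $139,450 + $764,800 = $904,250; Fabrication $139,450 + $42,150 = $181,600; Machining $139,450 + $142,600 = $282,050; Packaging $139,450 + $113,450 = $252,900; Plating $139,450 + $25,950 = $165,400; Receiving $139,450 + $398,650 = $538,100.

Shipping: $904,250 | Fabrication: $181,600 | Machining: $282,050 | Packaging: $252,900 | Plating: $165,400 | Receiving: $538,100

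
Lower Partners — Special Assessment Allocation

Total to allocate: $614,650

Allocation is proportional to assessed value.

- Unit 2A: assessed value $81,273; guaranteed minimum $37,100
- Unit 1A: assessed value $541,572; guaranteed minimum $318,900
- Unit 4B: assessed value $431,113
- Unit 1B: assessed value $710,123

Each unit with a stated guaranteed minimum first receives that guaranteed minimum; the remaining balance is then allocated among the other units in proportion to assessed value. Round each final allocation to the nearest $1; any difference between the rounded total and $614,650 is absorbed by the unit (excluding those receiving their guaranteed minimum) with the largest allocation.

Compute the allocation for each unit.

Fund the minimums — Unit 2A $37,100; Unit 1A $318,900. Balance $258,650.
Balance split over remaining assessed value 1,141,236: Unit 4B 97,707.55 → $97,708; Unit 1B 160,942.45 → $160,942.

Unit 2A: $37,100 · Unit 1A: $318,900 · Unit 4B: $97,708 · Unit 1B: $160,942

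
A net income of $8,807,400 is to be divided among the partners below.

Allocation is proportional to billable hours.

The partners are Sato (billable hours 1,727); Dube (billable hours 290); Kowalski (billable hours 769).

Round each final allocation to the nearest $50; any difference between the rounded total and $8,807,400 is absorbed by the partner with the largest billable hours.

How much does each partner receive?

Billable hours total: 2,786.
Proportional shares: Sato 1,727/2,786 × $8,807,400 = 5,459,576.38; Dube 290/2,786 × $8,807,400 = 916,778.89; Kowalski 769/2,786 × $8,807,400 = 2,431,044.72.
At nearest $50: Sato $5,459,600; Dube $916,800; Kowalski $2,431,050. Sum = $8,807,450.
Difference $8,807,400 − $8,807,450 = −$50 applied to largest billable hours (Sato): Sato becomes $5,459,550.

Sato: $5,459,550; Dube: $916,800; Kowalski: $2,431,050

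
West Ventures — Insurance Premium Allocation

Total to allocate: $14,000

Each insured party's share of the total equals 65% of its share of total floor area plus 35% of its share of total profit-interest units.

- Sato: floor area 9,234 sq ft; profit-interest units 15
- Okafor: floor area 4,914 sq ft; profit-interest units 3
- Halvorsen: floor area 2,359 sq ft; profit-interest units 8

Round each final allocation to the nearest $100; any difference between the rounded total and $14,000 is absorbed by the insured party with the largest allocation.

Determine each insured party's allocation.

Totals — floor area 16,507, profit-interest units 26.
Composite weights (65% floor area + 35% profit-interest units): Sato 0.5655; Okafor 0.2339; Halvorsen 0.2006.
Unrounded shares: Sato 7,917.45; Okafor 3,274.38; Halvorsen 2,808.16.
At nearest $100: Sato $7,900; Okafor $3,300; Halvorsen $2,800. Sum = $14,000.
No rounding difference to absorb.

Sato: $7,900; Okafor: $3,300; Halvorsen: $2,800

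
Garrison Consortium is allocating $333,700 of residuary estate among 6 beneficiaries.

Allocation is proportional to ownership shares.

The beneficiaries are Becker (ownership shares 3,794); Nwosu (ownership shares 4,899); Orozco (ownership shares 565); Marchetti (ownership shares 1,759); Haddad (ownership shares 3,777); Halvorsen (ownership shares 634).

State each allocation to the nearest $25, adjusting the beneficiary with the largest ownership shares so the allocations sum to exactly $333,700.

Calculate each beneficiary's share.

Becker: $82,050; Nwosu: $105,950; Orozco: $12,225; Marchetti: $38,050; Haddad: $81,700; Halvorsen: $13,725

Sum of ownership shares: 15,428.
Proportional shares: Becker 3,794/15,428 × $333,700 = 82,062.34; Nwosu 4,899/15,428 × $333,700 = 105,962.94; Orozco 565/15,428 × $333,700 = 12,220.67; Marchetti 1,759/15,428 × $333,700 = 38,046.30; Haddad 3,777/15,428 × $333,700 = 81,694.64; Halvorsen 634/15,428 × $333,700 = 13,713.11.
At nearest $25: Becker $82,050; Nwosu $105,975; Orozco $12,225; Marchetti $38,050; Haddad $81,700; Halvorsen $13,725. Sum = $333,725.
Difference $333,700 − $333,725 = −$25 applied to largest ownership shares (Nwosu): Nwosu becomes $105,950.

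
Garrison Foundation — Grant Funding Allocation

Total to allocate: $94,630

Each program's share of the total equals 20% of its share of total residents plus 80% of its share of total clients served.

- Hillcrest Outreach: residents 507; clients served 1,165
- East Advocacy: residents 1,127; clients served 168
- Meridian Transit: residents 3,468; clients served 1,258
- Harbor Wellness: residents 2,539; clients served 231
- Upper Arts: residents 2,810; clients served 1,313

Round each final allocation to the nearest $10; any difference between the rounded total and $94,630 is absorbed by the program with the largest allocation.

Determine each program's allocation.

Hillcrest Outreach: $22,250 | East Advocacy: $5,120 | Meridian Transit: $29,300 | Harbor Wellness: $8,830 | Upper Arts: $29,130

Totals — residents 10,451, clients served 4,135.
Combined weights (20% residents + 80% clients served): Hillcrest Outreach 0.2351; East Advocacy 0.0541; Meridian Transit 0.3098; Harbor Wellness 0.0933; Upper Arts 0.3078.
Raw shares: Hillcrest Outreach 22,247.08; East Advocacy 5,116.68; Meridian Transit 29,311.89; Harbor Wellness 8,827.12; Upper Arts 29,127.24.
After rounding ($10): Hillcrest Outreach $22,250; East Advocacy $5,120; Meridian Transit $29,310; Harbor Wellness $8,830; Upper Arts $29,130. Sum = $94,640.
Difference $94,630 − $94,640 = −$10 applied to largest allocation (Meridian Transit): Meridian Transit becomes $29,300.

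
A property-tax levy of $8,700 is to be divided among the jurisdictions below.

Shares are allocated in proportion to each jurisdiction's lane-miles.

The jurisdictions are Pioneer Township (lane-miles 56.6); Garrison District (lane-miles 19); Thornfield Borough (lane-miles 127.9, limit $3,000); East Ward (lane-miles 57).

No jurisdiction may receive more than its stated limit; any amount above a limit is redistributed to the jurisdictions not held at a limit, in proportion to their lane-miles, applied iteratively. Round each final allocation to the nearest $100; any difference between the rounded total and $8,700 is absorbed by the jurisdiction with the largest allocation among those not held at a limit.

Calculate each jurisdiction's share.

Pioneer Township: $2,400; Garrison District: $800; Thornfield Borough: $3,000; East Ward: $2,500

Combined lane-miles = 260.5.
Unconstrained shares: Pioneer Township 1,890.29; Garrison District 634.55; Thornfield Borough 4,271.52; East Ward 1,903.65.
Capped: Thornfield Borough ($3,000); remaining pool $5,700 reallocated over remaining lane-miles 132.6.
Redistributed shares: Pioneer Township 2,433.03 → $2,400; Garrison District 816.74 → $800; East Ward 2,450.23 → $2,500.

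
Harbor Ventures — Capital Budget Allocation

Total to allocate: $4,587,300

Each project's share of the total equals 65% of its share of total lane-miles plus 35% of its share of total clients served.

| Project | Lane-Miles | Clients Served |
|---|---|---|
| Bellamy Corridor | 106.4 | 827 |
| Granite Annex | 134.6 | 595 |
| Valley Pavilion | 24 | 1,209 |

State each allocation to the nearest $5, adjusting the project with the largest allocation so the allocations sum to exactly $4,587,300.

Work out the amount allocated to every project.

Lane-miles total 265; clients served total 2,631.
Combined weights (65% lane-miles + 35% clients served): Bellamy Corridor 0.3710; Granite Annex 0.4093; Valley Pavilion 0.2197.
Raw shares: Bellamy Corridor 1,701,871.49; Granite Annex 1,877,597.29; Valley Pavilion 1,007,831.22.
Rounded to nearest $5: Bellamy Corridor $1,701,870; Granite Annex $1,877,595; Valley Pavilion $1,007,830. Sum = $4,587,295.
Difference $4,587,300 − $4,587,295 = +$5 applied to largest allocation (Granite Annex): Granite Annex becomes $1,877,600.

Bellamy Corridor: $1,701,870; Granite Annex: $1,877,600; Valley Pavilion: $1,007,830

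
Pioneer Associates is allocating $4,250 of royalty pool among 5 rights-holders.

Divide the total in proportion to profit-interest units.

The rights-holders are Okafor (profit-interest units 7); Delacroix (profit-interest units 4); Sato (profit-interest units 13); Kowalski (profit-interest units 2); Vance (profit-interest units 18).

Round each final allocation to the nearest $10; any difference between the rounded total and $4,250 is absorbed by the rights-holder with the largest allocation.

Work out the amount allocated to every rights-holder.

Okafor: $680 | Delacroix: $390 | Sato: $1,260 | Kowalski: $190 | Vance: $1,730

Total profit-interest units = 44.
Proportional shares: Okafor 7/44 × $4,250 = 676.14; Delacroix 4/44 × $4,250 = 386.36; Sato 13/44 × $4,250 = 1,255.68; Kowalski 2/44 × $4,250 = 193.18; Vance 18/44 × $4,250 = 1,738.64.
After rounding ($10): Okafor $680; Delacroix $390; Sato $1,260; Kowalski $190; Vance $1,740. Sum = $4,260.
Difference $4,250 − $4,260 = −$10 applied to largest allocation (Vance): Vance becomes $1,730.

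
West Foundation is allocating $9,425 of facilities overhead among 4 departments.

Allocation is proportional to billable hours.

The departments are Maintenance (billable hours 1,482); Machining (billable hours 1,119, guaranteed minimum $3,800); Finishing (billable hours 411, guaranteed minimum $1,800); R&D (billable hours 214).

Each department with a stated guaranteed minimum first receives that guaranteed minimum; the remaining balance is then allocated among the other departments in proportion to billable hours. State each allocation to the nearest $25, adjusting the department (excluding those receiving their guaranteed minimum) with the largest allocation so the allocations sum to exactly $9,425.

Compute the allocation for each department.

Fund the minimums — Machining $3,800; Finishing $1,800. Residual $3,825.
Residual split over remaining billable hours 1,696: Maintenance 3,342.36 → $3,350; R&D 482.64 → $475.

Maintenance: $3,350 · Machining: $3,800 · Finishing: $1,800 · R&D: $475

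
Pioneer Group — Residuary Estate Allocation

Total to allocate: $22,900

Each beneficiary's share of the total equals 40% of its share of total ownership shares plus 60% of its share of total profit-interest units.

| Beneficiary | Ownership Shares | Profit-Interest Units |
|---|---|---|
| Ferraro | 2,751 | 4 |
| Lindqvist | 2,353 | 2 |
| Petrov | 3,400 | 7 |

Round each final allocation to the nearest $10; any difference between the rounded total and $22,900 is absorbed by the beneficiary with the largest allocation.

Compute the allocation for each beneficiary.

Ownership shares total 8,504; profit-interest units total 13.
Combined weights (40% ownership shares + 60% profit-interest units): Ferraro 0.3140; Lindqvist 0.2030; Petrov 0.4830.
Unrounded shares: Ferraro 7,190.90; Lindqvist 4,648.36; Petrov 11,060.74.
Rounded to nearest $10: Ferraro $7,190; Lindqvist $4,650; Petrov $11,060. Sum = $22,900.
Sum already equals the total — no adjustment.

Ferraro: $7,190 · Lindqvist: $4,650 · Petrov: $11,060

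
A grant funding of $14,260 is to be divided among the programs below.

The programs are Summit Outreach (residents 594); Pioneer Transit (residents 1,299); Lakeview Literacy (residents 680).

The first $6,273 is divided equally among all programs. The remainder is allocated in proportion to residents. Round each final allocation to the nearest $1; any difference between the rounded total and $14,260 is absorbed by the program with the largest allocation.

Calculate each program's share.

Summit Outreach: $3,935 · Pioneer Transit: $6,123 · Lakeview Literacy: $4,202

$6,273 shared equally gives $2,091 per program.
Remainder $7,987 by residents (total 2,573): Summit Outreach 1,843.87 → $1,844; Pioneer Transit 4,032.30 → $4,032; Lakeview Literacy 2,110.83 → $2,111.
Totals: Summit Outreach $2,091 + $1,844 = $3,935; Pioneer Transit $2,091 + $4,032 = $6,123; Lakeview Literacy $2,091 + $2,111 = $4,202.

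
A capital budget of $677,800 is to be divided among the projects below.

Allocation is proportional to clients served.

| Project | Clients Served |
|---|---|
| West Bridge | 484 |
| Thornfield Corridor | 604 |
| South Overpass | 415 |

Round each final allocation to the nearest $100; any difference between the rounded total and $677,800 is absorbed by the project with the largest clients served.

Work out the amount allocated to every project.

West Bridge: $218,300 · Thornfield Corridor: $272,300 · South Overpass: $187,200

Combined clients served = 1,503.
Proportional shares: West Bridge 484/1,503 × $677,800 = 218,266.93; Thornfield Corridor 604/1,503 × $677,800 = 272,382.70; South Overpass 415/1,503 × $677,800 = 187,150.37.
Rounded to nearest $100: West Bridge $218,300; Thornfield Corridor $272,400; South Overpass $187,200. Sum = $677,900.
Difference $677,800 − $677,900 = −$100 applied to largest clients served (Thornfield Corridor): Thornfield Corridor becomes $272,300.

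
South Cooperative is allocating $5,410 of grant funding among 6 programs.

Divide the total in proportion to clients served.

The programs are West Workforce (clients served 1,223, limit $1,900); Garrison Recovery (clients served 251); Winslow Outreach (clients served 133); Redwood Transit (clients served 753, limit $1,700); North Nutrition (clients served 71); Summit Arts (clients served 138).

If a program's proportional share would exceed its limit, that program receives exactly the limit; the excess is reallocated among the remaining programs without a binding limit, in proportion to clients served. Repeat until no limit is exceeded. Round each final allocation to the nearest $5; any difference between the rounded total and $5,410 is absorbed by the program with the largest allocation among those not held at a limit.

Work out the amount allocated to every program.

West Workforce: $1,900; Garrison Recovery: $770; Winslow Outreach: $405; Redwood Transit: $1,700; North Nutrition: $215; Summit Arts: $420

Clients served total: 2,569.
Pro-rata shares before constraints: West Workforce 2,575.49; Garrison Recovery 528.58; Winslow Outreach 280.08; Redwood Transit 1,585.73; North Nutrition 149.52; Summit Arts 290.61.
Capped: West Workforce ($1,900); balance $3,510 reallocated over remaining clients served 1,346.
Capped: Redwood Transit ($1,700); balance $1,810 reallocated over remaining clients served 593.
Remaining shares: Garrison Recovery 766.12 → $765; Winslow Outreach 405.95 → $405; North Nutrition 216.71 → $215; Summit Arts 421.21 → $420.
Rounding difference +$5 applied to Garrison Recovery → $770.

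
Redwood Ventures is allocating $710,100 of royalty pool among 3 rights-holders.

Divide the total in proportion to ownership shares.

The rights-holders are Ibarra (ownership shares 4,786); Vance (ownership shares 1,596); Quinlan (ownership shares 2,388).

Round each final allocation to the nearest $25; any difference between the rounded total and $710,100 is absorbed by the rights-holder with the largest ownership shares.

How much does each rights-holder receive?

Ibarra: $387,525 | Vance: $129,225 | Quinlan: $193,350

Sum of ownership shares: 4,786 + 1,596 + 2,388 = 8,770.
Proportional shares: Ibarra 387,518.65; Vance 129,226.86; Quinlan 193,354.48.
Rounded to nearest $25: Ibarra $387,525; Vance $129,225; Quinlan $193,350. Sum = $710,100.
No rounding difference to absorb.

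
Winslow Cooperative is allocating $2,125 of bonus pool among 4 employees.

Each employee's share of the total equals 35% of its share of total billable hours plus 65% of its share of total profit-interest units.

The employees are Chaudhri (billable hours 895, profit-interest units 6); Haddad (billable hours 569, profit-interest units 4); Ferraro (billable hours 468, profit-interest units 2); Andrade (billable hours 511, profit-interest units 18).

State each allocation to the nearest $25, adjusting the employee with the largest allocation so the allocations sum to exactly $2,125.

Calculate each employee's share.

Chaudhri: $550; Haddad: $350; Ferraro: $225; Andrade: $1,000

Billable hours total 2,443; profit-interest units total 30.
Composite weights (35% billable hours + 65% profit-interest units): Chaudhri 0.2582; Haddad 0.1682; Ferraro 0.1104; Andrade 0.4632.
Proportional shares: Chaudhri 548.72; Haddad 357.39; Ferraro 234.56; Andrade 984.32.
At nearest $25: Chaudhri $550; Haddad $350; Ferraro $225; Andrade $975. Sum = $2,100.
Difference $2,125 − $2,100 = +$25 applied to largest allocation (Andrade): Andrade becomes $1,000.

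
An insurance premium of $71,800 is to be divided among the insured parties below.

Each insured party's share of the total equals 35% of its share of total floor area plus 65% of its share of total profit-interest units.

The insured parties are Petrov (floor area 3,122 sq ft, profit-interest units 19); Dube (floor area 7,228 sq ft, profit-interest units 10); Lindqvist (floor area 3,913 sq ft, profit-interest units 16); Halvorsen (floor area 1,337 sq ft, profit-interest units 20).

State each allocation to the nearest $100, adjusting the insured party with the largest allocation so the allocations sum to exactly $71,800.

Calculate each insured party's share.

Petrov: $18,700 · Dube: $18,800 · Lindqvist: $17,800 · Halvorsen: $16,500

Floor area total 15,600; profit-interest units total 65.
Combined weights (35% floor area + 65% profit-interest units): Petrov 0.2600; Dube 0.2622; Lindqvist 0.2478; Halvorsen 0.2300.
Proportional shares: Petrov 18,671.22; Dube 18,823.57; Lindqvist 17,791.44; Halvorsen 16,513.77.
At nearest $100: Petrov $18,700; Dube $18,800; Lindqvist $17,800; Halvorsen $16,500. Sum = $71,800.
No rounding difference to absorb.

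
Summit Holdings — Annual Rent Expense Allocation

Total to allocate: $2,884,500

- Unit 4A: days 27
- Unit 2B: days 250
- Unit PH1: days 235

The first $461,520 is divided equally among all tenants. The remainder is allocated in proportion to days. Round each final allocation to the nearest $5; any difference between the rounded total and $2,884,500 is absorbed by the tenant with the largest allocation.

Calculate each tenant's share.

Unit 4A: $281,615 · Unit 2B: $1,336,935 · Unit PH1: $1,265,950

Equal tier: $461,520 ÷ 3 = $153,840 apiece.
Remainder $2,422,980 by days (total 512): Unit 4A 127,774.34 → $127,775; Unit 2B 1,183,095.70 → $1,183,095; Unit PH1 1,112,109.96 → $1,112,110.
Totals: Unit 4A $153,840 + $127,775 = $281,615; Unit 2B $153,840 + $1,183,095 = $1,336,935; Unit PH1 $153,840 + $1,112,110 = $1,265,950.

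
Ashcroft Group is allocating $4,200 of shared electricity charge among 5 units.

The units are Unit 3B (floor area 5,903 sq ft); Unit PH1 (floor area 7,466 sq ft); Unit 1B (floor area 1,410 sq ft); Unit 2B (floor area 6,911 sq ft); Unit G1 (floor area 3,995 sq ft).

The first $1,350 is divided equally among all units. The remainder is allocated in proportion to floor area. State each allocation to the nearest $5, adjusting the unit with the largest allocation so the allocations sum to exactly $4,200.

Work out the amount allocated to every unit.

Unit 3B: $925 | Unit PH1: $1,100 | Unit 1B: $425 | Unit 2B: $1,035 | Unit G1: $715

First tranche $1,350 split equally: $270 each.
Remainder $2,850 by floor area (total 25,685): Unit 3B 655.00 → $655; Unit PH1 828.43 → $830; Unit 1B 156.45 → $155; Unit 2B 766.84 → $765; Unit G1 443.28 → $445.
Totals: Unit 3B $270 + $655 = $925; Unit PH1 $270 + $830 = $1,100; Unit 1B $270 + $155 = $425; Unit 2B $270 + $765 = $1,035; Unit G1 $270 + $445 = $715.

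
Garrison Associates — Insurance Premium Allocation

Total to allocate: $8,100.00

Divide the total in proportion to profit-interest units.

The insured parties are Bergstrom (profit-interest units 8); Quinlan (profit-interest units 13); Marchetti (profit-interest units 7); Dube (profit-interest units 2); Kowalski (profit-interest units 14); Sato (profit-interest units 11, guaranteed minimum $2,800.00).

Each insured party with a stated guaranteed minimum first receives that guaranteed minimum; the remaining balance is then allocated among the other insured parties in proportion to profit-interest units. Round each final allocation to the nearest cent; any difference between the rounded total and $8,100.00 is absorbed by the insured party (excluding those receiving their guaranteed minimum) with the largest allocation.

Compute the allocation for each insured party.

Fund the minimums — Sato $2,800.00. Remaining pool $5,300.00.
Remaining pool split over remaining profit-interest units 44: Bergstrom 963.6364 → $963.64; Quinlan 1,565.9091 → $1,565.91; Marchetti 843.1818 → $843.18; Dube 240.9091 → $240.91; Kowalski 1,686.3636 → $1,686.36.

Bergstrom: $963.64; Quinlan: $1,565.91; Marchetti: $843.18; Dube: $240.91; Kowalski: $1,686.36; Sato: $2,800.00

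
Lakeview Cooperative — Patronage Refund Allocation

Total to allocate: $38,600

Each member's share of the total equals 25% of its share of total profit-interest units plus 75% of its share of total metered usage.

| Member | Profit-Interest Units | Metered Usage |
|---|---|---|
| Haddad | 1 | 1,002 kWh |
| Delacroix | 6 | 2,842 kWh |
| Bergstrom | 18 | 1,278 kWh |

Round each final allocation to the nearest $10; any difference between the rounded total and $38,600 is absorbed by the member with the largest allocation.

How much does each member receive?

Haddad: $6,050 | Delacroix: $18,380 | Bergstrom: $14,170

Profit-interest units total 25; metered usage total 5,122.
Combined weights (25% profit-interest units + 75% metered usage): Haddad 0.1567; Delacroix 0.4761; Bergstrom 0.3671.
Pro-rata amounts: Haddad 6,049.39; Delacroix 18,379.24; Bergstrom 14,171.37.
At nearest $10: Haddad $6,050; Delacroix $18,380; Bergstrom $14,170. Sum = $38,600.
Sum already equals the total — no adjustment.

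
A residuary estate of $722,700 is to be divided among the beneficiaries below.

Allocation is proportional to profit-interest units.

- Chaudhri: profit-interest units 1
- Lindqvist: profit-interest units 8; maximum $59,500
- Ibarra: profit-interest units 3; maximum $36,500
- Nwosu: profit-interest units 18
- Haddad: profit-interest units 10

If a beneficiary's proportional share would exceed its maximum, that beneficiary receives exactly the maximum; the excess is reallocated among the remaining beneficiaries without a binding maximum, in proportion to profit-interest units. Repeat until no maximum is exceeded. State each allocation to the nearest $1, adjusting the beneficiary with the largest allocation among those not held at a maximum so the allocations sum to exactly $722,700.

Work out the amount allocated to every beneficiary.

Sum of profit-interest units: 40.
Pro-rata shares before constraints: Chaudhri 18,067.50; Lindqvist 144,540.00; Ibarra 54,202.50; Nwosu 325,215.00; Haddad 180,675.00.
Cap binds for Lindqvist ($59,500), Ibarra ($36,500); residual $626,700 reallocated over remaining profit-interest units 29.
Remaining shares: Chaudhri 21,610.34 → $21,610; Nwosu 388,986.21 → $388,986; Haddad 216,103.45 → $216,103.
Rounding difference +$1 applied to Nwosu → $388,987.

Chaudhri: $21,610 · Lindqvist: $59,500 · Ibarra: $36,500 · Nwosu: $388,987 · Haddad: $216,103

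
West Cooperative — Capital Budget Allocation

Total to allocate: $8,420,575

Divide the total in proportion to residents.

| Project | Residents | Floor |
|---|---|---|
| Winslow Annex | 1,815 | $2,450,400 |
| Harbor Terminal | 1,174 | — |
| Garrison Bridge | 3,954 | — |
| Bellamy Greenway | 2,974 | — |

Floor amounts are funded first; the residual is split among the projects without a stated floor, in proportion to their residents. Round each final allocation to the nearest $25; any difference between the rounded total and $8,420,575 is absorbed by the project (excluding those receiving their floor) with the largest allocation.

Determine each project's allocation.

Fund the minimums — Winslow Annex $2,450,400. Remaining pool $5,970,175.
Remaining pool split over remaining residents 8,102: Harbor Terminal 865,093.24 → $865,100; Garrison Bridge 2,913,610.46 → $2,913,600; Bellamy Greenway 2,191,471.30 → $2,191,475.

Winslow Annex: $2,450,400; Harbor Terminal: $865,100; Garrison Bridge: $2,913,600; Bellamy Greenway: $2,191,475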